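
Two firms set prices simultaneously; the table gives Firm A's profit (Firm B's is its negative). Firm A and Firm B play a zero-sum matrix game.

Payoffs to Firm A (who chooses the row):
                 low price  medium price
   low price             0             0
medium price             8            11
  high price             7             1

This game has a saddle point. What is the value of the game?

Row minima: 0, 8, 1 → Firm A's maximin is 8.
Column maxima: 8, 11 → Firm B's minimax is 8.
They coincide at (medium price, low price), so the value is 8.

8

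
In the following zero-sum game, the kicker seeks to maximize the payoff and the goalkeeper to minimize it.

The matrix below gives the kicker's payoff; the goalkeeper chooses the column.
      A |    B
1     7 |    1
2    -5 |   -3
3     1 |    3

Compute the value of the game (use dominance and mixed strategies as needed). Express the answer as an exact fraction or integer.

Row 2 is strictly dominated by row 3, so the kicker never plays it.
The remaining 2×2 game on (1, 3) × (A, B) has no saddle point. Let the kicker play 1 with probability p; indifference gives 7p + (1−p) = p + 3(1−p), so p = 1/4.
Similarly the goalkeeper's optimal q on A is 1/4, and the value is 7·(1/4) + (1)·(3/4) = 5/2.

5/2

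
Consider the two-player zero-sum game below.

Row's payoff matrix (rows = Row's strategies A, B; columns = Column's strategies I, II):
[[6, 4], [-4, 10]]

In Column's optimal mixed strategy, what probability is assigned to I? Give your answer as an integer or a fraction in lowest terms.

Row minima are 4 and -4, so Row's maximin is 4; column maxima are 6 and 10, so Column's minimax is 6. These differ, so the equilibrium is in mixed strategies.
Let Column play I with probability q. Row is indifferent when 6q + 4(1−q) = −4q + 10(1−q), giving q = 3/8.

3/8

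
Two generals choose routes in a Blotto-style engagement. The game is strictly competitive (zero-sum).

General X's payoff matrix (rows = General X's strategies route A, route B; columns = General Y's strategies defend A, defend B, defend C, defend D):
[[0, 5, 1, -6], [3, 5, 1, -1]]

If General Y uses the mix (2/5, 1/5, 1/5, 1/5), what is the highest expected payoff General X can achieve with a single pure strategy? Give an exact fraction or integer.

route A: (0)·(2/5) + (5)·(1/5) + (1)·(1/5) + (-6)·(1/5) = 0.
route B: (3)·(2/5) + (5)·(1/5) + (1)·(1/5) + (-1)·(1/5) = 11/5.
The best pure response is route B with expected payoff 11/5.

11/5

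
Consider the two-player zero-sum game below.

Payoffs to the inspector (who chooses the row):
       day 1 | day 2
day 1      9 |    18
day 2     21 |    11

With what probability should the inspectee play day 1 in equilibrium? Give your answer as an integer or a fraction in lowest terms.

Row minima are 9 and 11, so the inspector's maximin is 11; column maxima are 21 and 18, so the inspectee's minimax is 18. These differ, so the equilibrium is in mixed strategies.
Let the inspectee play day 1 with probability q. The inspector is indifferent when 9q + 18(1−q) = 21q + 11(1−q), giving q = 7/19.

7/19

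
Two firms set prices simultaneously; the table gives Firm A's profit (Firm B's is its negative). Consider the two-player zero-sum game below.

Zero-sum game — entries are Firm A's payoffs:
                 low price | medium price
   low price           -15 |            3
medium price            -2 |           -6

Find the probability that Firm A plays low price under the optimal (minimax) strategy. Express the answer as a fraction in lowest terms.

Row minima are -15 and -6, so Firm A's maximin is -6; column maxima are -2 and 3, so Firm B's minimax is -2. These differ, so the equilibrium is in mixed strategies.
Let Firm A play low price with probability p. Firm B is indifferent when −15p − 2(1−p) = 3p − 6(1−p), giving p = 2/11.

2/11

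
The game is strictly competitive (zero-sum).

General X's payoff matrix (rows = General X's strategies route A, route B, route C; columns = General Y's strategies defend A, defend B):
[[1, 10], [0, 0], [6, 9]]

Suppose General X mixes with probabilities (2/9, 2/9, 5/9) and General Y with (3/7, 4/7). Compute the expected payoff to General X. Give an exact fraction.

356/63

Against (3/7, 4/7), each row's expected payoff is route A: 43/7; route B: 0; route C: 54/7.
Taking the (2/9, 2/9, 5/9)-weighted average: (2/9)·(43/7) + (2/9)·(0) + (5/9)·(54/7) = 356/63.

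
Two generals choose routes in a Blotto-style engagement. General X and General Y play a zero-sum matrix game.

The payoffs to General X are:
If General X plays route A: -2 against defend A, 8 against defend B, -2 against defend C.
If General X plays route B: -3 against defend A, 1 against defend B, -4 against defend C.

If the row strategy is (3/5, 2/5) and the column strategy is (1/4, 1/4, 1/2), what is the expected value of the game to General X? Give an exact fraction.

Against (1/4, 1/4, 1/2), each row's expected payoff is route A: 1/2; route B: -5/2.
Taking the (3/5, 2/5)-weighted average: (3/5)·(1/2) + (2/5)·(-5/2) = -7/10.

-7/10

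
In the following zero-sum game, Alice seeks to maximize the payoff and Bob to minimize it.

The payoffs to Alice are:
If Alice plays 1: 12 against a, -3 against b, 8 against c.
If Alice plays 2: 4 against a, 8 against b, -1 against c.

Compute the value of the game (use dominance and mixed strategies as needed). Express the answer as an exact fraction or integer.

61/20

Column a is strictly dominated by c for Bob (it gives Alice more in every row).
The remaining 2×2 game on (1, 2) × (b, c) has no saddle point. Let Alice play 1 with probability p; indifference gives −3p + 8(1−p) = 8p − (1−p), so p = 9/20.
Similarly Bob's optimal q on b is 9/20, and the value is -3·(9/20) + (8)·(11/20) = 61/20.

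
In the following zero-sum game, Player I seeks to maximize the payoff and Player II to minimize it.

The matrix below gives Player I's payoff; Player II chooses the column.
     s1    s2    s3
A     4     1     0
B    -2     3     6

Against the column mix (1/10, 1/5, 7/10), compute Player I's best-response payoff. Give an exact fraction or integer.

23/5

A: (4)·(1/10) + (1)·(1/5) + (0)·(7/10) = 3/5.
B: (-2)·(1/10) + (3)·(1/5) + (6)·(7/10) = 23/5.
The best pure response is B with expected payoff 23/5.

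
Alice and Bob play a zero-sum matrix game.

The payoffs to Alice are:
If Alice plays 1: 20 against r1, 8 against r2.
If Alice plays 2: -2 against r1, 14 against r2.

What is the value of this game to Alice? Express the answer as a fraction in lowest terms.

74/7

Row minima are 8 and -2, so Alice's maximin is 8; column maxima are 20 and 14, so Bob's minimax is 14. These differ, so the equilibrium is in mixed strategies.
Let Alice play 1 with probability p. Bob is indifferent when 20p − 2(1−p) = 8p + 14(1−p), giving p = 4/7.
Let Bob play r1 with probability q. Alice is indifferent when 20q + 8(1−q) = −2q + 14(1−q), giving q = 3/14.
The value is 20·(3/14) + (8)·(11/14) = 74/7.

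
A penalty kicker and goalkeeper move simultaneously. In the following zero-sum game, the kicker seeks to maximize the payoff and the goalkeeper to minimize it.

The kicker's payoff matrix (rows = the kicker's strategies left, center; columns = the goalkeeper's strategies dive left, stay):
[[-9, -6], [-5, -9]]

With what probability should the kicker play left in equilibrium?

Row minima are -9 and -9, so the kicker's maximin is -9; column maxima are -5 and -6, so the goalkeeper's minimax is -6. These differ, so the equilibrium is in mixed strategies.
Let the kicker play left with probability p. The goalkeeper is indifferent when −9p − 5(1−p) = −6p − 9(1−p), giving p = 4/7.

4/7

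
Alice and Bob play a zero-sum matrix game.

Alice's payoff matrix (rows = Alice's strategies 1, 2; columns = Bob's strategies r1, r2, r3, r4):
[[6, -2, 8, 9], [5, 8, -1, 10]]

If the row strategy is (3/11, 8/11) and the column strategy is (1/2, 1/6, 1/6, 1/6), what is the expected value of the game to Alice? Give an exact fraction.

355/66

Against (1/2, 1/6, 1/6, 1/6), each row's expected payoff is 1: 11/2; 2: 16/3.
Taking the (3/11, 8/11)-weighted average: (3/11)·(11/2) + (8/11)·(16/3) = 355/66.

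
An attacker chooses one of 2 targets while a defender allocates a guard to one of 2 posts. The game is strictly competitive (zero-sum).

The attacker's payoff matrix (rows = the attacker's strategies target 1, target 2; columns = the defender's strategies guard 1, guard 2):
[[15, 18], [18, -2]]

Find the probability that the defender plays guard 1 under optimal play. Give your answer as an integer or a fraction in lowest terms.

20/23

Row minima are 15 and -2, so the attacker's maximin is 15; column maxima are 18 and 18, so the defender's minimax is 18. These differ, so the equilibrium is in mixed strategies.
Let the defender play guard 1 with probability q. The attacker is indifferent when 15q + 18(1−q) = 18q − 2(1−q), giving q = 20/23.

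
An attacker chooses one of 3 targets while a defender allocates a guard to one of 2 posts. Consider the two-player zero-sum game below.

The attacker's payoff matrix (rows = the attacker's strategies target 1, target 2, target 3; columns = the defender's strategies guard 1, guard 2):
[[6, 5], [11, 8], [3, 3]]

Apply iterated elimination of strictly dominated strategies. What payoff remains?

Row target 3 is strictly dominated by row target 1 (6>3, 5>3); eliminate target 3.
Column guard 1 is strictly dominated by guard 2 for the defender (5<6, 8<11); eliminate guard 1.
Row target 1 is strictly dominated by row target 2 (8>5); eliminate target 1.
Only (target 2, guard 2) remains, with payoff 8.

8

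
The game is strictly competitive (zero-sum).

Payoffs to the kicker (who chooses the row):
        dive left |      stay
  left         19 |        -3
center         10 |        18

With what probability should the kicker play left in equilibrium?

Row minima are -3 and 10, so the kicker's maximin is 10; column maxima are 19 and 18, so the goalkeeper's minimax is 18. These differ, so the equilibrium is in mixed strategies.
Let the kicker play left with probability p. The goalkeeper is indifferent when 19p + 10(1−p) = −3p + 18(1−p), giving p = 4/15.

4/15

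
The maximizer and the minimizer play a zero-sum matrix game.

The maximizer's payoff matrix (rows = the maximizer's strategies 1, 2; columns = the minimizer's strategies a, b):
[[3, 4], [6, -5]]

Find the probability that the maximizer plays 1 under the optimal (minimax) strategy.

Row minima are 3 and -5, so the maximizer's maximin is 3; column maxima are 6 and 4, so the minimizer's minimax is 4. These differ, so the equilibrium is in mixed strategies.
Let the maximizer play 1 with probability p. The minimizer is indifferent when 3p + 6(1−p) = 4p − 5(1−p), giving p = 11/12.

11/12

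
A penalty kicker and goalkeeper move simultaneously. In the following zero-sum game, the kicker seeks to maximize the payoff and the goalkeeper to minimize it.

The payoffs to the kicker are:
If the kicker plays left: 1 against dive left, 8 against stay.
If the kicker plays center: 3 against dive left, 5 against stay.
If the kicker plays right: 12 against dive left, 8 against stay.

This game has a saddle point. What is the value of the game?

Row minima: 1, 3, 8 → the kicker's maximin is 8.
Column maxima: 12, 8 → the goalkeeper's minimax is 8.
They coincide at (right, stay), so the value is 8.

8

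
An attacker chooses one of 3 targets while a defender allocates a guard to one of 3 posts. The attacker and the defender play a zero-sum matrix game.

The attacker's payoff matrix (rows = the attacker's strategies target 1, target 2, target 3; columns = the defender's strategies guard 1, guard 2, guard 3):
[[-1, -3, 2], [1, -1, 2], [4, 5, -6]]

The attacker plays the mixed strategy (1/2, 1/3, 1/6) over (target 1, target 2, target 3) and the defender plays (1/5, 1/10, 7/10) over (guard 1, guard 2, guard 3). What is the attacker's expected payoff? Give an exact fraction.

Against (1/5, 1/10, 7/10), each row's expected payoff is target 1: 9/10; target 2: 3/2; target 3: -29/10.
Taking the (1/2, 1/3, 1/6)-weighted average: (1/2)·(9/10) + (1/3)·(3/2) + (1/6)·(-29/10) = 7/15.

7/15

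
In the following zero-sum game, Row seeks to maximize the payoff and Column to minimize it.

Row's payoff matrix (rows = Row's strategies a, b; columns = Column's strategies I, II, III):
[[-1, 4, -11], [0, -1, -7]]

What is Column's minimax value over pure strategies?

The worst case (largest entry) in each column is I: 0, II: 4, III: -7.
The best (smallest) of these is -7.

-7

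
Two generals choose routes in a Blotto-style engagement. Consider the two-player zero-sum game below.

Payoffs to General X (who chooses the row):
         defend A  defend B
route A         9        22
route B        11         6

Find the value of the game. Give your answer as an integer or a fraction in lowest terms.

Row minima are 9 and 6, so General X's maximin is 9; column maxima are 11 and 22, so General Y's minimax is 11. These differ, so the equilibrium is in mixed strategies.
Let General X play route A with probability p. General Y is indifferent when 9p + 11(1−p) = 22p + 6(1−p), giving p = 5/18.
Let General Y play defend A with probability q. General X is indifferent when 9q + 22(1−q) = 11q + 6(1−q), giving q = 8/9.
The value is 9·(8/9) + (22)·(1/9) = 94/9.

94/9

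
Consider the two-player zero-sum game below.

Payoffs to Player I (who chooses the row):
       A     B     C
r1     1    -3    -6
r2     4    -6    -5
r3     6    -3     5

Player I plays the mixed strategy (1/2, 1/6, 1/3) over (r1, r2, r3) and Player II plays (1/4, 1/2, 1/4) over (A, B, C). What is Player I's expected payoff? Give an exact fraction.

-3/2

Against (1/4, 1/2, 1/4), each row's expected payoff is r1: -11/4; r2: -13/4; r3: 5/4.
Taking the (1/2, 1/6, 1/3)-weighted average: (1/2)·(-11/4) + (1/6)·(-13/4) + (1/3)·(5/4) = -3/2.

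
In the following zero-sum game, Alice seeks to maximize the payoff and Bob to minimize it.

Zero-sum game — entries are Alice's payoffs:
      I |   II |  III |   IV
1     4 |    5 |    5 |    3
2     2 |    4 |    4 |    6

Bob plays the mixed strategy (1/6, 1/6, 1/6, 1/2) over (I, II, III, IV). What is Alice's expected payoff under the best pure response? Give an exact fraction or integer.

1: (4)·(1/6) + (5)·(1/6) + (5)·(1/6) + (3)·(1/2) = 23/6.
2: (2)·(1/6) + (4)·(1/6) + (4)·(1/6) + (6)·(1/2) = 14/3.
The best pure response is 2 with expected payoff 14/3.

14/3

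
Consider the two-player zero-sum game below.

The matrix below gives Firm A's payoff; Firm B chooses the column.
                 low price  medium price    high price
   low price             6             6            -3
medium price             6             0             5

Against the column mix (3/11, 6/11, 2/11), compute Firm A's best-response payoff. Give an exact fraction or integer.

low price: (6)·(3/11) + (6)·(6/11) + (-3)·(2/11) = 48/11.
medium price: (6)·(3/11) + (0)·(6/11) + (5)·(2/11) = 28/11.
The best pure response is low price with expected payoff 48/11.

48/11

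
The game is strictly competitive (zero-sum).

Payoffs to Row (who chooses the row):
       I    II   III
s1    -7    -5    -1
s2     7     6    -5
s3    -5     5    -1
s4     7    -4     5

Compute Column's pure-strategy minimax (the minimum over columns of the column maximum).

5

The worst case (largest entry) in each column is I: 7, II: 6, III: 5.
The best (smallest) of these is 5.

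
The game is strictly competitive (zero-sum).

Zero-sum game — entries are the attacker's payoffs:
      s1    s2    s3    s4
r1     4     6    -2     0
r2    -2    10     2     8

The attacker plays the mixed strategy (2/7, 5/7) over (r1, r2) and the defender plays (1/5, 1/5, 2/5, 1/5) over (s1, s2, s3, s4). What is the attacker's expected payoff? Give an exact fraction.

16/5

Against (1/5, 1/5, 2/5, 1/5), each row's expected payoff is r1: 6/5; r2: 4.
Taking the (2/7, 5/7)-weighted average: (2/7)·(6/5) + (5/7)·(4) = 16/5.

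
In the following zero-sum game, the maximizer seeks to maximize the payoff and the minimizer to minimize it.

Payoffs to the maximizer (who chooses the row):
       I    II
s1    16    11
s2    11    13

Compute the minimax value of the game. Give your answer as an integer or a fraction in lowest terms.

87/7

Row minima are 11 and 11, so the maximizer's maximin is 11; column maxima are 16 and 13, so the minimizer's minimax is 13. These differ, so the equilibrium is in mixed strategies.
Let the maximizer play s1 with probability p. The minimizer is indifferent when 16p + 11(1−p) = 11p + 13(1−p), giving p = 2/7.
Let the minimizer play I with probability q. The maximizer is indifferent when 16q + 11(1−q) = 11q + 13(1−q), giving q = 2/7.
The value is 16·(2/7) + (11)·(5/7) = 87/7.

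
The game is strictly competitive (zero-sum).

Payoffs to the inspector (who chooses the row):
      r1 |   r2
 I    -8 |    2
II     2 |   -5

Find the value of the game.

Row minima are -8 and -5, so the inspector's maximin is -5; column maxima are 2 and 2, so the inspectee's minimax is 2. These differ, so the equilibrium is in mixed strategies.
Let the inspector play I with probability p. The inspectee is indifferent when −8p + 2(1−p) = 2p − 5(1−p), giving p = 7/17.
Let the inspectee play r1 with probability q. The inspector is indifferent when −8q + 2(1−q) = 2q − 5(1−q), giving q = 7/17.
The value is -8·(7/17) + (2)·(10/17) = -36/17.

-36/17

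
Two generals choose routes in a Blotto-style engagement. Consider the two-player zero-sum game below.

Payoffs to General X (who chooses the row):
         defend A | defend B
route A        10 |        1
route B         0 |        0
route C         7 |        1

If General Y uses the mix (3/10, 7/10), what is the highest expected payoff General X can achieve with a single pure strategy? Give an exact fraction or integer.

37/10

route A: (10)·(3/10) + (1)·(7/10) = 37/10.
route B: (0)·(3/10) + (0)·(7/10) = 0.
route C: (7)·(3/10) + (1)·(7/10) = 14/5.
The best pure response is route A with expected payoff 37/10.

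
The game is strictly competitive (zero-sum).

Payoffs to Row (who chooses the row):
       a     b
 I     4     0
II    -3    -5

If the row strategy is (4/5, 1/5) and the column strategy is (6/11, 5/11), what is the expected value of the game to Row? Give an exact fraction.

53/55

Against (6/11, 5/11), each row's expected payoff is I: 24/11; II: -43/11.
Taking the (4/5, 1/5)-weighted average: (4/5)·(24/11) + (1/5)·(-43/11) = 53/55.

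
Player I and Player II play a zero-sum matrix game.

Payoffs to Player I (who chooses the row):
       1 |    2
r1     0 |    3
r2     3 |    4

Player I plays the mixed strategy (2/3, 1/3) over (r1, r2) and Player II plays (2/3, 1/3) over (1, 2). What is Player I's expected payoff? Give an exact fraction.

16/9

Against (2/3, 1/3), each row's expected payoff is r1: 1; r2: 10/3.
Taking the (2/3, 1/3)-weighted average: (2/3)·(1) + (1/3)·(10/3) = 16/9.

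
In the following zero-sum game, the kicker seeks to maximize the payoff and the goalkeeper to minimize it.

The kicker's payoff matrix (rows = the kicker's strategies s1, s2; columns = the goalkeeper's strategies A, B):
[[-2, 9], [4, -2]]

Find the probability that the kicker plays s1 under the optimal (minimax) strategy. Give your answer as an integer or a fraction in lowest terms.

Row minima are -2 and -2, so the kicker's maximin is -2; column maxima are 4 and 9, so the goalkeeper's minimax is 4. These differ, so the equilibrium is in mixed strategies.
Let the kicker play s1 with probability p. The goalkeeper is indifferent when −2p + 4(1−p) = 9p − 2(1−p), giving p = 6/17.

6/17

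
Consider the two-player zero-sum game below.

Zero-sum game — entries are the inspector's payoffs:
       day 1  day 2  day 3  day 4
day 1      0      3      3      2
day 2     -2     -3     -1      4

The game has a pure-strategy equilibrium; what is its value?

0

Row minima: 0, -3 → the inspector's maximin is 0.
Column maxima: 0, 3, 3, 4 → the inspectee's minimax is 0.
They coincide at (day 1, day 1), so the value is 0.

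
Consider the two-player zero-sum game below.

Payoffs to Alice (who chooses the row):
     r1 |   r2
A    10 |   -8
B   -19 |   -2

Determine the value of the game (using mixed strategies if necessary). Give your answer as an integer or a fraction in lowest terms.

-172/35

Row minima are -8 and -19, so Alice's maximin is -8; column maxima are 10 and -2, so Bob's minimax is -2. These differ, so the equilibrium is in mixed strategies.
Let Alice play A with probability p. Bob is indifferent when 10p − 19(1−p) = −8p − 2(1−p), giving p = 17/35.
Let Bob play r1 with probability q. Alice is indifferent when 10q − 8(1−q) = −19q − 2(1−q), giving q = 6/35.
The value is 10·(6/35) + (-8)·(29/35) = -172/35.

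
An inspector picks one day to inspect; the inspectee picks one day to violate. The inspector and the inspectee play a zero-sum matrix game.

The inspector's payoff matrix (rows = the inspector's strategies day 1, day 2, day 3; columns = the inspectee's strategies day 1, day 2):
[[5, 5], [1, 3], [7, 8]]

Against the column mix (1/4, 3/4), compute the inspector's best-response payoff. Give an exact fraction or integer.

day 1: (5)·(1/4) + (5)·(3/4) = 5.
day 2: (1)·(1/4) + (3)·(3/4) = 5/2.
day 3: (7)·(1/4) + (8)·(3/4) = 31/4.
The best pure response is day 3 with expected payoff 31/4.

31/4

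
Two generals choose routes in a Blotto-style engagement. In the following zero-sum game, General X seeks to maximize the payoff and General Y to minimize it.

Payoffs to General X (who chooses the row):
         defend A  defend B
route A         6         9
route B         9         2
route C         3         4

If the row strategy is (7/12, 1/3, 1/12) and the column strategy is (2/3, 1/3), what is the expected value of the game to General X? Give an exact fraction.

79/12

Against (2/3, 1/3), each row's expected payoff is route A: 7; route B: 20/3; route C: 10/3.
Taking the (7/12, 1/3, 1/12)-weighted average: (7/12)·(7) + (1/3)·(20/3) + (1/12)·(10/3) = 79/12.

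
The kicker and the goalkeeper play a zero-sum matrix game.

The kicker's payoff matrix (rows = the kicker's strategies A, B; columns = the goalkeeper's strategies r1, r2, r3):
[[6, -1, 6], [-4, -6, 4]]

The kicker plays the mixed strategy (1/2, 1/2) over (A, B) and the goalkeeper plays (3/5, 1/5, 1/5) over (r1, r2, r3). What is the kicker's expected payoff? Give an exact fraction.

9/10

Against (3/5, 1/5, 1/5), each row's expected payoff is A: 23/5; B: -14/5.
Taking the (1/2, 1/2)-weighted average: (1/2)·(23/5) + (1/2)·(-14/5) = 9/10.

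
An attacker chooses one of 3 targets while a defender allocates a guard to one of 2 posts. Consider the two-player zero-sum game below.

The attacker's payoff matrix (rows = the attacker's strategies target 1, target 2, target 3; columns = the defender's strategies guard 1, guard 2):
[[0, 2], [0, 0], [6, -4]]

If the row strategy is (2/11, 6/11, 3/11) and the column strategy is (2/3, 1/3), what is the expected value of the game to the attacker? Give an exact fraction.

28/33

Against (2/3, 1/3), each row's expected payoff is target 1: 2/3; target 2: 0; target 3: 8/3.
Taking the (2/11, 6/11, 3/11)-weighted average: (2/11)·(2/3) + (6/11)·(0) + (3/11)·(8/3) = 28/33.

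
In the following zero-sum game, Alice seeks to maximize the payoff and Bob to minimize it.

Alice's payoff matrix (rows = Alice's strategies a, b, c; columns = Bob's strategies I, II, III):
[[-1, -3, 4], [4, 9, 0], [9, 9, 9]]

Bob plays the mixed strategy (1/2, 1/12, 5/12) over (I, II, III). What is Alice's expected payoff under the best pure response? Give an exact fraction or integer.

a: (-1)·(1/2) + (-3)·(1/12) + (4)·(5/12) = 11/12.
b: (4)·(1/2) + (9)·(1/12) + (0)·(5/12) = 11/4.
c: (9)·(1/2) + (9)·(1/12) + (9)·(5/12) = 9.
The best pure response is c with expected payoff 9.

9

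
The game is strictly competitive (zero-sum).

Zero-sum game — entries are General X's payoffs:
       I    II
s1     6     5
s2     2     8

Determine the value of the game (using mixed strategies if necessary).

38/7

Row minima are 5 and 2, so General X's maximin is 5; column maxima are 6 and 8, so General Y's minimax is 6. These differ, so the equilibrium is in mixed strategies.
Let General X play s1 with probability p. General Y is indifferent when 6p + 2(1−p) = 5p + 8(1−p), giving p = 6/7.
Let General Y play I with probability q. General X is indifferent when 6q + 5(1−q) = 2q + 8(1−q), giving q = 3/7.
The value is 6·(3/7) + (5)·(4/7) = 38/7.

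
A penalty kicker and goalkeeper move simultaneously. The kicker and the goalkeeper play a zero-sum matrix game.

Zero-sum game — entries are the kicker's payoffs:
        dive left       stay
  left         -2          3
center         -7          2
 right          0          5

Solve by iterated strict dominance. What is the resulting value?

Row center is strictly dominated by row left (-2>-7, 3>2); eliminate center.
Column stay is strictly dominated by dive left for the goalkeeper (-2<3, 0<5); eliminate stay.
Row left is strictly dominated by row right (0>-2); eliminate left.
Only (right, dive left) remains, with payoff 0.

0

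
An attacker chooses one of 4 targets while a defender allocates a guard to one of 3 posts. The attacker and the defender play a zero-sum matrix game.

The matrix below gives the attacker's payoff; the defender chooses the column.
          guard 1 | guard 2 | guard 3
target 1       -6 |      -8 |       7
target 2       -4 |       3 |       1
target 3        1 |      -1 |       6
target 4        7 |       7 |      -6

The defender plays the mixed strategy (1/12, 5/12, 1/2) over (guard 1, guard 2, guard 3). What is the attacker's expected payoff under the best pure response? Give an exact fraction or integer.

8/3

target 1: (-6)·(1/12) + (-8)·(5/12) + (7)·(1/2) = -1/3.
target 2: (-4)·(1/12) + (3)·(5/12) + (1)·(1/2) = 17/12.
target 3: (1)·(1/12) + (-1)·(5/12) + (6)·(1/2) = 8/3.
target 4: (7)·(1/12) + (7)·(5/12) + (-6)·(1/2) = 1/2.
The best pure response is target 3 with expected payoff 8/3.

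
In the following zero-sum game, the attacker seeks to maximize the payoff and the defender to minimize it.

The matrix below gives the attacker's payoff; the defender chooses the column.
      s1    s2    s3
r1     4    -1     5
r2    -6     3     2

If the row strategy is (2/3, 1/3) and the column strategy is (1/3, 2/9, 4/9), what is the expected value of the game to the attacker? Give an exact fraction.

56/27

Against (1/3, 2/9, 4/9), each row's expected payoff is r1: 10/3; r2: -4/9.
Taking the (2/3, 1/3)-weighted average: (2/3)·(10/3) + (1/3)·(-4/9) = 56/27.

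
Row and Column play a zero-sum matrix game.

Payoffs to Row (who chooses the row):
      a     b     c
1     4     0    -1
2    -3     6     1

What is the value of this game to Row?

1/9

Column b is strictly dominated by c for Column (it gives Row more in every row).
The remaining 2×2 game on (1, 2) × (a, c) has no saddle point. Let Row play 1 with probability p; indifference gives 4p − 3(1−p) = −p + (1−p), so p = 4/9.
Similarly Column's optimal q on a is 2/9, and the value is 4·(2/9) + (-1)·(7/9) = 1/9.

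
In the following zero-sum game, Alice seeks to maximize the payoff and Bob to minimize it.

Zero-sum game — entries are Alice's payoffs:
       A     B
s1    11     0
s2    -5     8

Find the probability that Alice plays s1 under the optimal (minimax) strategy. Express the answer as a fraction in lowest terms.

13/24

Row minima are 0 and -5, so Alice's maximin is 0; column maxima are 11 and 8, so Bob's minimax is 8. These differ, so the equilibrium is in mixed strategies.
Let Alice play s1 with probability p. Bob is indifferent when 11p − 5(1−p) = 8(1−p), giving p = 13/24.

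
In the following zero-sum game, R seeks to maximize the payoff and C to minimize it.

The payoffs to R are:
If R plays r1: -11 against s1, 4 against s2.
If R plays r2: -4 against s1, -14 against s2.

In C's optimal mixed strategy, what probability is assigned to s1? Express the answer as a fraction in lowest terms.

18/25

Row minima are -11 and -14, so R's maximin is -11; column maxima are -4 and 4, so C's minimax is -4. These differ, so the equilibrium is in mixed strategies.
Let C play s1 with probability q. R is indifferent when −11q + 4(1−q) = −4q − 14(1−q), giving q = 18/25.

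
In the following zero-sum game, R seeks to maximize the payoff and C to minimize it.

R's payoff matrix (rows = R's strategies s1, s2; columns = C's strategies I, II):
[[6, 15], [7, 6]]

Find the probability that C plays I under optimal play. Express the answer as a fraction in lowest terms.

Row minima are 6 and 6, so R's maximin is 6; column maxima are 7 and 15, so C's minimax is 7. These differ, so the equilibrium is in mixed strategies.
Let C play I with probability q. R is indifferent when 6q + 15(1−q) = 7q + 6(1−q), giving q = 9/10.

9/10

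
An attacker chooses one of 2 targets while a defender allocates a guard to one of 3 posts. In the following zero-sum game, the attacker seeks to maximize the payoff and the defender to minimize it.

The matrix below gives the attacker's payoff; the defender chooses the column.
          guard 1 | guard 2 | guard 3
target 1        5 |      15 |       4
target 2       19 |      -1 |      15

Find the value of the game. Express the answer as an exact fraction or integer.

Column guard 1 is strictly dominated by guard 3 for the defender (it gives the attacker more in every row).
The remaining 2×2 game on (target 1, target 2) × (guard 2, guard 3) has no saddle point. Let the attacker play target 1 with probability p; indifference gives 15p − (1−p) = 4p + 15(1−p), so p = 16/27.
Similarly the defender's optimal q on guard 2 is 11/27, and the value is 15·(11/27) + (4)·(16/27) = 229/27.

229/27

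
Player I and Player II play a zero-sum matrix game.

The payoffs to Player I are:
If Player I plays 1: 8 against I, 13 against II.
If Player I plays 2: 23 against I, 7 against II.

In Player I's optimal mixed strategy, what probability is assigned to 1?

16/21

Row minima are 8 and 7, so Player I's maximin is 8; column maxima are 23 and 13, so Player II's minimax is 13. These differ, so the equilibrium is in mixed strategies.
Let Player I play 1 with probability p. Player II is indifferent when 8p + 23(1−p) = 13p + 7(1−p), giving p = 16/21.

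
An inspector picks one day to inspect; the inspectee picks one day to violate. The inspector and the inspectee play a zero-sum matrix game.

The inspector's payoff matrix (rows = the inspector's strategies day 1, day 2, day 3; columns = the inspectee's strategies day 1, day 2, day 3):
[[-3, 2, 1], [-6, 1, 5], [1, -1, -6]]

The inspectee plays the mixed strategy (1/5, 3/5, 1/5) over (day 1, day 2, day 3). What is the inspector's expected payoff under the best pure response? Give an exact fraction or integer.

day 1: (-3)·(1/5) + (2)·(3/5) + (1)·(1/5) = 4/5.
day 2: (-6)·(1/5) + (1)·(3/5) + (5)·(1/5) = 2/5.
day 3: (1)·(1/5) + (-1)·(3/5) + (-6)·(1/5) = -8/5.
The best pure response is day 1 with expected payoff 4/5.

4/5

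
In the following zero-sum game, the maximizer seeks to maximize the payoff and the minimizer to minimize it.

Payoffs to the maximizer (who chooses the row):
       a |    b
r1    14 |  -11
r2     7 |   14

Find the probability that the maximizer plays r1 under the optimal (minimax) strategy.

Row minima are -11 and 7, so the maximizer's maximin is 7; column maxima are 14 and 14, so the minimizer's minimax is 14. These differ, so the equilibrium is in mixed strategies.
Let the maximizer play r1 with probability p. The minimizer is indifferent when 14p + 7(1−p) = −11p + 14(1−p), giving p = 7/32.

7/32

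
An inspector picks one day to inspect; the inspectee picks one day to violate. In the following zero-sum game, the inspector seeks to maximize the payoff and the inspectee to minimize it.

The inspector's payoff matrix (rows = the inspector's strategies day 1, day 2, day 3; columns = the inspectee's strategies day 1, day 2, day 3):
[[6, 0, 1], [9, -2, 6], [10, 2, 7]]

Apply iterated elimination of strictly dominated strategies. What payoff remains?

Column day 3 is strictly dominated by day 2 for the inspectee (0<1, -2<6, 2<7); eliminate day 3.
Column day 1 is strictly dominated by day 2 for the inspectee (0<6, -2<9, 2<10); eliminate day 1.
Row day 2 is strictly dominated by row day 1 (0>-2); eliminate day 2.
Row day 1 is strictly dominated by row day 3 (2>0); eliminate day 1.
Only (day 3, day 2) remains, with payoff 2.

2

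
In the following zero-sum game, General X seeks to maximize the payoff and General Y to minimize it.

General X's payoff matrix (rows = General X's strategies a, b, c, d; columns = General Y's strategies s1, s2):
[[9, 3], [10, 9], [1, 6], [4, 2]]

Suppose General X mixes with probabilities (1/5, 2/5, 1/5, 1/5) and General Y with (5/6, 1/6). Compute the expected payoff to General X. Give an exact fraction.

Against (5/6, 1/6), each row's expected payoff is a: 8; b: 59/6; c: 11/6; d: 11/3.
Taking the (1/5, 2/5, 1/5, 1/5)-weighted average: (1/5)·(8) + (2/5)·(59/6) + (1/5)·(11/6) + (1/5)·(11/3) = 199/30.

199/30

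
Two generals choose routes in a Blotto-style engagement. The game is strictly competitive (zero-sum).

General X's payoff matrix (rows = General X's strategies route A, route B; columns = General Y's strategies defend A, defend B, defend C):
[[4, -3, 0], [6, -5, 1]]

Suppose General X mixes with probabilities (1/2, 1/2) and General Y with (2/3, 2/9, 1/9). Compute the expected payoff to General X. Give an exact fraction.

Against (2/3, 2/9, 1/9), each row's expected payoff is route A: 2; route B: 3.
Taking the (1/2, 1/2)-weighted average: (1/2)·(2) + (1/2)·(3) = 5/2.

5/2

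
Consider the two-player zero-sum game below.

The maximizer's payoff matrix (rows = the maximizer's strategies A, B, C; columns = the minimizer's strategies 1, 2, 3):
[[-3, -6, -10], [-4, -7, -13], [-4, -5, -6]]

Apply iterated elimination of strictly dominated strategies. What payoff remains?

-6

Row B is strictly dominated by row A (-3>-4, -6>-7, -10>-13); eliminate B.
Column 1 is strictly dominated by 2 for the minimizer (-6<-3, -5<-4); eliminate 1.
Column 2 is strictly dominated by 3 for the minimizer (-10<-6, -6<-5); eliminate 2.
Row A is strictly dominated by row C (-6>-10); eliminate A.
Only (C, 3) remains, with payoff -6.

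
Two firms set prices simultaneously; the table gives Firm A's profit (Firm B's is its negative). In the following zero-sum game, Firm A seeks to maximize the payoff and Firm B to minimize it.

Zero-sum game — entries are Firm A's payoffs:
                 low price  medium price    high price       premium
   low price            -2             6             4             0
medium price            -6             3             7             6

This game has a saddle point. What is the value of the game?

-2

Row minima: -2, -6 → Firm A's maximin is -2.
Column maxima: -2, 6, 7, 6 → Firm B's minimax is -2.
They coincide at (low price, low price), so the value is -2.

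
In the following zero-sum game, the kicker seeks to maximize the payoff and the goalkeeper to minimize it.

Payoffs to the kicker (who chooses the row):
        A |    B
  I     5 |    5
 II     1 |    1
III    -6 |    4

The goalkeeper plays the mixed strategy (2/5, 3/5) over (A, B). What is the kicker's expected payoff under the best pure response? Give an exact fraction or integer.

5

I: (5)·(2/5) + (5)·(3/5) = 5.
II: (1)·(2/5) + (1)·(3/5) = 1.
III: (-6)·(2/5) + (4)·(3/5) = 0.
The best pure response is I with expected payoff 5.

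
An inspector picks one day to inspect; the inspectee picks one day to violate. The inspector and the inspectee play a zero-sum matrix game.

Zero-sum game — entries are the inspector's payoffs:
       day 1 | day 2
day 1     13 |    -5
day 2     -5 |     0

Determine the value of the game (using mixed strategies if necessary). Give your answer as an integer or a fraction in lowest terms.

Row minima are -5 and -5, so the inspector's maximin is -5; column maxima are 13 and 0, so the inspectee's minimax is 0. These differ, so the equilibrium is in mixed strategies.
Let the inspector play day 1 with probability p. The inspectee is indifferent when 13p − 5(1−p) = −5p, giving p = 5/23.
Let the inspectee play day 1 with probability q. The inspector is indifferent when 13q − 5(1−q) = −5q, giving q = 5/23.
The value is 13·(5/23) + (-5)·(18/23) = -25/23.

-25/23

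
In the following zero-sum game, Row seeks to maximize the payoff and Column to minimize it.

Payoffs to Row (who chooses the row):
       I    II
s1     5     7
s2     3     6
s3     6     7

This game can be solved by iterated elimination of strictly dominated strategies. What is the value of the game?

Row s2 is strictly dominated by row s1 (5>3, 7>6); eliminate s2.
Column II is strictly dominated by I for Column (5<7, 6<7); eliminate II.
Row s1 is strictly dominated by row s3 (6>5); eliminate s1.
Only (s3, I) remains, with payoff 6.

6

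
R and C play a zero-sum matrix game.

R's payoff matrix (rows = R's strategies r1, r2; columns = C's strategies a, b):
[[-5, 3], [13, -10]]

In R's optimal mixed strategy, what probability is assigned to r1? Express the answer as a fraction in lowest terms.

23/31

Row minima are -5 and -10, so R's maximin is -5; column maxima are 13 and 3, so C's minimax is 3. These differ, so the equilibrium is in mixed strategies.
Let R play r1 with probability p. C is indifferent when −5p + 13(1−p) = 3p − 10(1−p), giving p = 23/31.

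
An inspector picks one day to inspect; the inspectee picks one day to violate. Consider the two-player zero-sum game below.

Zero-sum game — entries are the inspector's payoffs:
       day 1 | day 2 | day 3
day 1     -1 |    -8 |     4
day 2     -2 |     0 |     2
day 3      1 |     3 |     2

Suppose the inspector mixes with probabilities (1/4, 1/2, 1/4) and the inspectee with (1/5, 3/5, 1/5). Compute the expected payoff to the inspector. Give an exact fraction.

-9/20

Against (1/5, 3/5, 1/5), each row's expected payoff is day 1: -21/5; day 2: 0; day 3: 12/5.
Taking the (1/4, 1/2, 1/4)-weighted average: (1/4)·(-21/5) + (1/2)·(0) + (1/4)·(12/5) = -9/20.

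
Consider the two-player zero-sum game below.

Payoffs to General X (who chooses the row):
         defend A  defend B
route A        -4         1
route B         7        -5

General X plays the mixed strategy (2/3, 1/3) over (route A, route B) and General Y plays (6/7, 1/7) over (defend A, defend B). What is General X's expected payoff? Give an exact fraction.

Against (6/7, 1/7), each row's expected payoff is route A: -23/7; route B: 37/7.
Taking the (2/3, 1/3)-weighted average: (2/3)·(-23/7) + (1/3)·(37/7) = -3/7.

-3/7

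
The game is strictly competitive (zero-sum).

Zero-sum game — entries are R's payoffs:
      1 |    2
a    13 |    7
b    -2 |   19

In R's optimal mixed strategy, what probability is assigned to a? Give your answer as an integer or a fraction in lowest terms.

7/9

Row minima are 7 and -2, so R's maximin is 7; column maxima are 13 and 19, so C's minimax is 13. These differ, so the equilibrium is in mixed strategies.
Let R play a with probability p. C is indifferent when 13p − 2(1−p) = 7p + 19(1−p), giving p = 7/9.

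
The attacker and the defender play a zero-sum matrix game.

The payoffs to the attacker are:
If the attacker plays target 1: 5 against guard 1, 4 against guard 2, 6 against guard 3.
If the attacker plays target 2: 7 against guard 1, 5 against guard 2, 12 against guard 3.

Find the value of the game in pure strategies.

5

Row minima: 4, 5 → the attacker's maximin is 5.
Column maxima: 7, 5, 12 → the defender's minimax is 5.
They coincide at (target 2, guard 2), so the value is 5.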